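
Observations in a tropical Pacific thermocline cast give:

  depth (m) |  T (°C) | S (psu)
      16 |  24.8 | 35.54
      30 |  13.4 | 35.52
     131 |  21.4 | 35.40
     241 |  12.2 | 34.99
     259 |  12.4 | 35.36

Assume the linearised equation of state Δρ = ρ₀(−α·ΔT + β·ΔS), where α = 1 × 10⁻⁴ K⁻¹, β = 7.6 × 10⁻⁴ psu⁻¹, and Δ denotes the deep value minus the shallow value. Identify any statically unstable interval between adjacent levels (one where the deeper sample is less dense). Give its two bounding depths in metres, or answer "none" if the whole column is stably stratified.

Evaluate Δρ/ρ₀ = −αΔT + βΔS across each adjacent pair:
  16–30 m: −αΔT+βΔS = −(1 × 10⁻⁴)(-11.4)+(7.6 × 10⁻⁴)(-0.02) = 1.1 × 10⁻³ → stable
  30–131 m: −αΔT+βΔS = −(1 × 10⁻⁴)(+8.0)+(7.6 × 10⁻⁴)(-0.12) = -8.9 × 10⁻⁴ → UNSTABLE
  131–241 m: −αΔT+βΔS = −(1 × 10⁻⁴)(-9.2)+(7.6 × 10⁻⁴)(-0.41) = 6.1 × 10⁻⁴ → stable
  241–259 m: −αΔT+βΔS = −(1 × 10⁻⁴)(+0.2)+(7.6 × 10⁻⁴)(+0.37) = 2.6 × 10⁻⁴ → stable
The 30–131 m interval has Δρ < 0: lighter water underlies denser water.

30–131 m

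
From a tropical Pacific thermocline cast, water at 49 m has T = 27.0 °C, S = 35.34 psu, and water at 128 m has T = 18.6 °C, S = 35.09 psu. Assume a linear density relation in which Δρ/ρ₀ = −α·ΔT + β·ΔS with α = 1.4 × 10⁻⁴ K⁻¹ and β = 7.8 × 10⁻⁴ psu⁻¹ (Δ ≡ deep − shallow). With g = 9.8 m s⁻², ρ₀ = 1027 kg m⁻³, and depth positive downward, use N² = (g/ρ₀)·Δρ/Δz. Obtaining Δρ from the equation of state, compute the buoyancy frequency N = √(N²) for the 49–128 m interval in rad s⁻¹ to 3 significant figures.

ΔT = -8.4 K, ΔS = -0.25 psu (deep − shallow).
Δρ/ρ₀ = −αΔT + βΔS = 1.176 × 10⁻³ − 1.95 × 10⁻⁴ = 9.81 × 10⁻⁴, so Δρ ≈ 1.007 kg m⁻³.
N² = (g/ρ₀)·Δρ/Δz = g·(Δρ/ρ₀)/Δz = 9.8 × 9.81 × 10⁻⁴ / 79 = 1.2169 × 10⁻⁴ s⁻².
N = √(1.2169 × 10⁻⁴) = 0.011031 rad s⁻¹ ≈ 0.0110 rad s⁻¹.

0.0110 rad s⁻¹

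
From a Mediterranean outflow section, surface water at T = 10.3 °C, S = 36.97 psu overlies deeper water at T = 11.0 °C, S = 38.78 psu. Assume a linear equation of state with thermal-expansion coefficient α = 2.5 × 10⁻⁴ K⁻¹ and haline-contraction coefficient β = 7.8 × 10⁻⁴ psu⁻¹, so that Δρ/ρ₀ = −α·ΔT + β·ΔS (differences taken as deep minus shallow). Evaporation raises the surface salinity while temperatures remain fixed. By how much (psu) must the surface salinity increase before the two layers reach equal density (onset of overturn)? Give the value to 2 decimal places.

Neutral buoyancy requires −α(T_deep − T_surf) + β(S_deep − S_surf′) = 0.
S_surf′ = S_deep − (α/β)·ΔT = 38.78 − (2.5 × 10⁻⁴/7.8 × 10⁻⁴)·(+0.7) = 38.5556 psu.
Increase required: 38.5556 − 36.97 = 1.5856 psu.

1.59 psu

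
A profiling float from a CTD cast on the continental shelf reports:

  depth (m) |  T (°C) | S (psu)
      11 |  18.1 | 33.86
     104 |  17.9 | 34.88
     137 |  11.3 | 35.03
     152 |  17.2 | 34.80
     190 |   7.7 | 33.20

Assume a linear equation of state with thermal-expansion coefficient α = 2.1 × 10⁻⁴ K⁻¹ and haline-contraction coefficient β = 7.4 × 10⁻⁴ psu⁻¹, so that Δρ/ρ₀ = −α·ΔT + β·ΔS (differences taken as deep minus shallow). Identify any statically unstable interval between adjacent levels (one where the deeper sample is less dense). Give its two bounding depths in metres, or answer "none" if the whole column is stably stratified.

Evaluate Δρ/ρ₀ = −αΔT + βΔS across each adjacent pair:
  11–104 m: −αΔT+βΔS = −(2.1 × 10⁻⁴)(-0.2)+(7.4 × 10⁻⁴)(+1.02) = 8.0 × 10⁻⁴ → stable
  104–137 m: −αΔT+βΔS = −(2.1 × 10⁻⁴)(-6.6)+(7.4 × 10⁻⁴)(+0.15) = 1.5 × 10⁻³ → stable
  137–152 m: −αΔT+βΔS = −(2.1 × 10⁻⁴)(+5.9)+(7.4 × 10⁻⁴)(-0.23) = -1.4 × 10⁻³ → UNSTABLE
  152–190 m: −αΔT+βΔS = −(2.1 × 10⁻⁴)(-9.5)+(7.4 × 10⁻⁴)(-1.60) = 8.1 × 10⁻⁴ → stable
The 137–152 m interval has Δρ < 0: lighter water underlies denser water.

137–152 m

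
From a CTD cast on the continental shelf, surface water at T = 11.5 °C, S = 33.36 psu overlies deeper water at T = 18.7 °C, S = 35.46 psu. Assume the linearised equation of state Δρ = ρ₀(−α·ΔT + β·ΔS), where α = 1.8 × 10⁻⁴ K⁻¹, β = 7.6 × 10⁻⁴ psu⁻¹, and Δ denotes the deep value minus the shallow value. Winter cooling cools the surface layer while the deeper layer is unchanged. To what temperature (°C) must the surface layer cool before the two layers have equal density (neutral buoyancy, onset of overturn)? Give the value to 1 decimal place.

Neutral buoyancy requires Δρ = 0, i.e. −α(T_deep − T_surf′) + β(S_deep − S_surf) = 0.
T_surf′ = T_deep − (β/α)·ΔS = 18.7 − (7.6 × 10⁻⁴/1.8 × 10⁻⁴)·(+2.10) = 9.833 °C.
Cooling required: 11.5 − (9.833) = 1.667 °C.

9.8 °C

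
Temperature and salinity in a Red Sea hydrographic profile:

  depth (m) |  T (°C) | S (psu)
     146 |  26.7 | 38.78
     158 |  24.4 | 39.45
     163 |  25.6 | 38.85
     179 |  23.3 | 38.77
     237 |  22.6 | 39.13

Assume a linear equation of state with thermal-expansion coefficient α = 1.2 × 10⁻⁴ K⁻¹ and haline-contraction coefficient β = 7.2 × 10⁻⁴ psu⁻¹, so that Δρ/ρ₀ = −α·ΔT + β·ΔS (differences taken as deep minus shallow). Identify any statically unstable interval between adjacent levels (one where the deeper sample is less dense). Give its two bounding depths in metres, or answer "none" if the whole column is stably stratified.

158–163 m

Evaluate Δρ/ρ₀ = −αΔT + βΔS across each adjacent pair:
  146–158 m: −αΔT+βΔS = −(1.2 × 10⁻⁴)(-2.3)+(7.2 × 10⁻⁴)(+0.67) = 7.6 × 10⁻⁴ → stable
  158–163 m: −αΔT+βΔS = −(1.2 × 10⁻⁴)(+1.2)+(7.2 × 10⁻⁴)(-0.60) = -5.8 × 10⁻⁴ → UNSTABLE
  163–179 m: −αΔT+βΔS = −(1.2 × 10⁻⁴)(-2.3)+(7.2 × 10⁻⁴)(-0.08) = 2.2 × 10⁻⁴ → stable
  179–237 m: −αΔT+βΔS = −(1.2 × 10⁻⁴)(-0.7)+(7.2 × 10⁻⁴)(+0.36) = 3.4 × 10⁻⁴ → stable
The 158–163 m interval has Δρ < 0: lighter water underlies denser water.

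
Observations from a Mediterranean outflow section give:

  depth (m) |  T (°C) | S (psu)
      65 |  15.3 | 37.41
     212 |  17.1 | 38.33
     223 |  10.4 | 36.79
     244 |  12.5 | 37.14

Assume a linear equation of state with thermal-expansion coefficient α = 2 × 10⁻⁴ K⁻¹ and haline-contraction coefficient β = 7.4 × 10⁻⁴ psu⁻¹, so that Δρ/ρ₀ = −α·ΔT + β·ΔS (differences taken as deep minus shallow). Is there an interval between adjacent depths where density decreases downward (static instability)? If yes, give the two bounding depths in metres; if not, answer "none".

223–244 m

Evaluate Δρ/ρ₀ = −αΔT + βΔS across each adjacent pair:
  65–212 m: −αΔT+βΔS = −(2 × 10⁻⁴)(+1.8)+(7.4 × 10⁻⁴)(+0.92) = 3.2 × 10⁻⁴ → stable
  212–223 m: −αΔT+βΔS = −(2 × 10⁻⁴)(-6.7)+(7.4 × 10⁻⁴)(-1.54) = 2.0 × 10⁻⁴ → stable
  223–244 m: −αΔT+βΔS = −(2 × 10⁻⁴)(+2.1)+(7.4 × 10⁻⁴)(+0.35) = -1.6 × 10⁻⁴ → UNSTABLE
The 223–244 m interval has Δρ < 0: lighter water underlies denser water.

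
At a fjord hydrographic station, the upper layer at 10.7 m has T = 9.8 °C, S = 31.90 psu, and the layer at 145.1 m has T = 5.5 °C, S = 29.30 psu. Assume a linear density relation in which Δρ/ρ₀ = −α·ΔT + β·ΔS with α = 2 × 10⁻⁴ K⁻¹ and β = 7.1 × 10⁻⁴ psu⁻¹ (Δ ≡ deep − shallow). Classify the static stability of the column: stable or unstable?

ΔT = 5.5 − 9.8 = -4.3 K and ΔS = 29.30 − 31.90 = -2.60 psu (deep − shallow).
−αΔT = 8.60 × 10⁻⁴; βΔS = -1.846 × 10⁻³; sum Δρ/ρ₀ = -9.86 × 10⁻⁴.
Δρ/ρ₀ < 0, so Δρ < 0: deeper water is lighter → statically unstable; the column would overturn.

unstable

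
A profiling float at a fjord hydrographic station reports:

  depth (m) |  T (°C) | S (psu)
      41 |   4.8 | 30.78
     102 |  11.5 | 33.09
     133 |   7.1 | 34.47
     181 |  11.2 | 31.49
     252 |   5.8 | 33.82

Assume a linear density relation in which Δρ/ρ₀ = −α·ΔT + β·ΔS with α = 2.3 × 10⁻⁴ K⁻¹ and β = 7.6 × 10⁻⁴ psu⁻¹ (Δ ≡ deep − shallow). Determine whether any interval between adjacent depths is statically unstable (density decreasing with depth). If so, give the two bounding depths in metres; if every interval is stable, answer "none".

133–181 m

Evaluate Δρ/ρ₀ = −αΔT + βΔS across each adjacent pair:
  41–102 m: −αΔT+βΔS = −(2.3 × 10⁻⁴)(+6.7)+(7.6 × 10⁻⁴)(+2.31) = 2.1 × 10⁻⁴ → stable
  102–133 m: −αΔT+βΔS = −(2.3 × 10⁻⁴)(-4.4)+(7.6 × 10⁻⁴)(+1.38) = 2.1 × 10⁻³ → stable
  133–181 m: −αΔT+βΔS = −(2.3 × 10⁻⁴)(+4.1)+(7.6 × 10⁻⁴)(-2.98) = -3.2 × 10⁻³ → UNSTABLE
  181–252 m: −αΔT+βΔS = −(2.3 × 10⁻⁴)(-5.4)+(7.6 × 10⁻⁴)(+2.33) = 3.0 × 10⁻³ → stable
The 133–181 m interval has Δρ < 0: lighter water underlies denser water.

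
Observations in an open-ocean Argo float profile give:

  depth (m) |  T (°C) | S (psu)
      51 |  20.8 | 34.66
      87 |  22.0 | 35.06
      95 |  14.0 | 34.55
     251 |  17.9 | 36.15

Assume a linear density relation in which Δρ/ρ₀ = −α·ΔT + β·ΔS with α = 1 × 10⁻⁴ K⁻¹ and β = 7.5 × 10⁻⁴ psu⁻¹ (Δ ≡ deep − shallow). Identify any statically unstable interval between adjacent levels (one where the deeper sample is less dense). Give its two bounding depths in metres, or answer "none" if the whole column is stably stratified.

none

Evaluate Δρ/ρ₀ = −αΔT + βΔS across each adjacent pair:
  51–87 m: −αΔT+βΔS = −(1 × 10⁻⁴)(+1.2)+(7.5 × 10⁻⁴)(+0.40) = 1.8 × 10⁻⁴ → stable
  87–95 m: −αΔT+βΔS = −(1 × 10⁻⁴)(-8.0)+(7.5 × 10⁻⁴)(-0.51) = 4.2 × 10⁻⁴ → stable
  95–251 m: −αΔT+βΔS = −(1 × 10⁻⁴)(+3.9)+(7.5 × 10⁻⁴)(+1.60) = 8.1 × 10⁻⁴ → stable
Every interval has Δρ > 0: the column is stably stratified throughout.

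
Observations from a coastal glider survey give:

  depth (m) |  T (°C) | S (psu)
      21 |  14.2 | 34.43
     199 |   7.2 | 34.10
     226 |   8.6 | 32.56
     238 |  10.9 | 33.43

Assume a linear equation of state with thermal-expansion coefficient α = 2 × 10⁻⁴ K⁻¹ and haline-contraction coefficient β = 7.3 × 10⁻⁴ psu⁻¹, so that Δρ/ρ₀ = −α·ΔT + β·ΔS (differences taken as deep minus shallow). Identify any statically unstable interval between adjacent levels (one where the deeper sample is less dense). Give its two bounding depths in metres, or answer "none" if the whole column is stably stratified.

199–226 m

Evaluate Δρ/ρ₀ = −αΔT + βΔS across each adjacent pair:
  21–199 m: −αΔT+βΔS = −(2 × 10⁻⁴)(-7.0)+(7.3 × 10⁻⁴)(-0.33) = 1.2 × 10⁻³ → stable
  199–226 m: −αΔT+βΔS = −(2 × 10⁻⁴)(+1.4)+(7.3 × 10⁻⁴)(-1.54) = -1.4 × 10⁻³ → UNSTABLE
  226–238 m: −αΔT+βΔS = −(2 × 10⁻⁴)(+2.3)+(7.3 × 10⁻⁴)(+0.87) = 1.8 × 10⁻⁴ → stable
The 199–226 m interval has Δρ < 0: lighter water underlies denser water.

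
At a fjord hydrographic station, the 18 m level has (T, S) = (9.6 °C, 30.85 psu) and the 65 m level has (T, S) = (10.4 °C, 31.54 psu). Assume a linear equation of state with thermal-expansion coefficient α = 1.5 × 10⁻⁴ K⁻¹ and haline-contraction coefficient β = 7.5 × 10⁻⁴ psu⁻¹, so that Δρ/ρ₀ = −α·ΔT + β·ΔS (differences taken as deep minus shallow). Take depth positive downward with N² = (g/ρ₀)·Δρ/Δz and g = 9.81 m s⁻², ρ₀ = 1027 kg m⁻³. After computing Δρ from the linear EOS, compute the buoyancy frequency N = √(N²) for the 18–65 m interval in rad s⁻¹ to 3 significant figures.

9.11 × 10⁻³ rad s⁻¹

ΔT = +0.8 K, ΔS = +0.69 psu (deep − shallow).
Δρ/ρ₀ = −αΔT + βΔS = -1.20 × 10⁻⁴ + 5.175 × 10⁻⁴ = 3.975 × 10⁻⁴, so Δρ ≈ 0.4082 kg m⁻³.
N² = (g/ρ₀)·Δρ/Δz = g·(Δρ/ρ₀)/Δz = 9.81 × 3.975 × 10⁻⁴ / 47 = 8.2968 × 10⁻⁵ s⁻².
N = √(8.2968 × 10⁻⁵) = 9.1087 × 10⁻³ rad s⁻¹ ≈ 9.11 × 10⁻³ rad s⁻¹.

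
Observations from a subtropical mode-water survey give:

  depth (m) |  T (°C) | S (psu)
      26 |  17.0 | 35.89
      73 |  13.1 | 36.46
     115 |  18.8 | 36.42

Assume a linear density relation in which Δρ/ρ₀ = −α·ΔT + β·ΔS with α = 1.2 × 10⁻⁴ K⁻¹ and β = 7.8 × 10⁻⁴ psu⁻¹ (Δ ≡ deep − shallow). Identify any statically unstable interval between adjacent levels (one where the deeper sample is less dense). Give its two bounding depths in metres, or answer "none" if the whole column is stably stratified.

73–115 m

Evaluate Δρ/ρ₀ = −αΔT + βΔS across each adjacent pair:
  26–73 m: −αΔT+βΔS = −(1.2 × 10⁻⁴)(-3.9)+(7.8 × 10⁻⁴)(+0.57) = 9.1 × 10⁻⁴ → stable
  73–115 m: −αΔT+βΔS = −(1.2 × 10⁻⁴)(+5.7)+(7.8 × 10⁻⁴)(-0.04) = -7.2 × 10⁻⁴ → UNSTABLE
The 73–115 m interval has Δρ < 0: lighter water underlies denser water.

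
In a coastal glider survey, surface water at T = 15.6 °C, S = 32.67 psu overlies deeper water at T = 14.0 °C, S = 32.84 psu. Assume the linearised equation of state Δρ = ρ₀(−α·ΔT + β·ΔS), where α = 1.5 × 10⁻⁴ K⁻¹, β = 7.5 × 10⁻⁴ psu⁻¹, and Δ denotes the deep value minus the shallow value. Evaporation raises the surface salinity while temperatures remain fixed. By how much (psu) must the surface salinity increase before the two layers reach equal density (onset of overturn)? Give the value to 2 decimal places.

Neutral buoyancy requires −α(T_deep − T_surf) + β(S_deep − S_surf′) = 0.
S_surf′ = S_deep − (α/β)·ΔT = 32.84 − (1.5 × 10⁻⁴/7.5 × 10⁻⁴)·(-1.6) = 33.1600 psu.
Increase required: 33.1600 − 32.67 = 0.4900 psu.

0.49 psu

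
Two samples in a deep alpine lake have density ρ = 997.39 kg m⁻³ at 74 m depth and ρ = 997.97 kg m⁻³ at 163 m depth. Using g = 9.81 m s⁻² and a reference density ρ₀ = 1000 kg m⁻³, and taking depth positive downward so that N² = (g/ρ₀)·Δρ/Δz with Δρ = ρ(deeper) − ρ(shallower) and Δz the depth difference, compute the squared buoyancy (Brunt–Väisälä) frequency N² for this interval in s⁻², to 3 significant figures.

6.39 × 10⁻⁵ s⁻²

Δρ = 997.97 − 997.39 = 0.58 kg m⁻³ over Δz = 163 − 74 = 89 m.
N² = (9.81/1000) × (0.58/89) = 6.3930 × 10⁻⁵ s⁻² ≈ 6.39 × 10⁻⁵ s⁻².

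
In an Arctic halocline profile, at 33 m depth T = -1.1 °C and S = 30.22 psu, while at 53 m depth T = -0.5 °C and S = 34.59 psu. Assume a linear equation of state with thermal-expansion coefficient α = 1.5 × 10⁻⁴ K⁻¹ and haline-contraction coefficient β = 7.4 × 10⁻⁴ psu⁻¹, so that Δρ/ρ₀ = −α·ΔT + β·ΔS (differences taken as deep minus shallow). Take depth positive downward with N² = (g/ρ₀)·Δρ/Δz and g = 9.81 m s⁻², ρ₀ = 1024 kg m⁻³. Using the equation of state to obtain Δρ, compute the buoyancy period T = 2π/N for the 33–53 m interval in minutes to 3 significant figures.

ΔT = +0.6 K, ΔS = +4.37 psu (deep − shallow).
Δρ/ρ₀ = −αΔT + βΔS = -9.00 × 10⁻⁵ + 3.2338 × 10⁻³ = 3.1438 × 10⁻³, so Δρ ≈ 3.219 kg m⁻³.
N² = (g/ρ₀)·Δρ/Δz = g·(Δρ/ρ₀)/Δz = 9.81 × 3.1438 × 10⁻³ / 20 = 1.5420 × 10⁻³ s⁻².
N = √(1.5420 × 10⁻³) = 0.039268 rad s⁻¹ → T = 2π/N = 160.01 s = 2.6668 min ≈ 2.67 min.

2.67 min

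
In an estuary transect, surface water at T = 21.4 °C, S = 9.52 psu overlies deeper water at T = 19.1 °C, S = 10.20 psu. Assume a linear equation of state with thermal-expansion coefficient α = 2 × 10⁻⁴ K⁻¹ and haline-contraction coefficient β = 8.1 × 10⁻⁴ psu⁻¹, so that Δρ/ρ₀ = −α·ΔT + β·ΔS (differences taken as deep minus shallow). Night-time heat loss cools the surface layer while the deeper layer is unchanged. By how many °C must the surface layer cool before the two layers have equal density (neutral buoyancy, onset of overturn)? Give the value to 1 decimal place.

5.1 °C

Neutral buoyancy requires Δρ = 0, i.e. −α(T_deep − T_surf′) + β(S_deep − S_surf) = 0.
T_surf′ = T_deep − (β/α)·ΔS = 19.1 − (8.1 × 10⁻⁴/2 × 10⁻⁴)·(+0.68) = 16.346 °C.
Cooling required: 21.4 − (16.346) = 5.054 °C.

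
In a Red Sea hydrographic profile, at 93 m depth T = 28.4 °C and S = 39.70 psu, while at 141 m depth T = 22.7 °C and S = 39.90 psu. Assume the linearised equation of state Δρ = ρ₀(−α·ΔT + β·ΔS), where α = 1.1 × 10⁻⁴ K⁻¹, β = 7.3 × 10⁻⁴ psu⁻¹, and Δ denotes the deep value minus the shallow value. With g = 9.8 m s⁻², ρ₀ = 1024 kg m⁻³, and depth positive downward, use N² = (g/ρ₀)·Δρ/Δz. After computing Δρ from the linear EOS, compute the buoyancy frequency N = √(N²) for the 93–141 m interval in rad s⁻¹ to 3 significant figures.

ΔT = -5.7 K, ΔS = +0.20 psu (deep − shallow).
Δρ/ρ₀ = −αΔT + βΔS = 6.27 × 10⁻⁴ + 1.46 × 10⁻⁴ = 7.73 × 10⁻⁴, so Δρ ≈ 0.7916 kg m⁻³.
N² = (g/ρ₀)·Δρ/Δz = g·(Δρ/ρ₀)/Δz = 9.8 × 7.73 × 10⁻⁴ / 48 = 1.5782 × 10⁻⁴ s⁻².
N = √(1.5782 × 10⁻⁴) = 0.012563 rad s⁻¹ ≈ 0.0126 rad s⁻¹.

0.0126 rad s⁻¹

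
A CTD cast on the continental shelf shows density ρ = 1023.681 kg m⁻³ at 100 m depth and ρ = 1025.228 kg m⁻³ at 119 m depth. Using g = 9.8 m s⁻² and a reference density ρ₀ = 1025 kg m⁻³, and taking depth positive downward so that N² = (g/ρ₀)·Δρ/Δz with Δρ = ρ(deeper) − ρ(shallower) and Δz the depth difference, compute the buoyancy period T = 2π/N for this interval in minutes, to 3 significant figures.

Δρ = 1025.228 − 1023.681 = 1.547 kg m⁻³ over Δz = 119 − 100 = 19 m.
N² = (9.8/1025) × (1.547/19) = 7.7846 × 10⁻⁴ s⁻².
N = √(7.7846 × 10⁻⁴) = 0.027901 rad s⁻¹, so T = 2π/N = 225.20 s = 3.7533 min ≈ 3.75 min.

3.75 min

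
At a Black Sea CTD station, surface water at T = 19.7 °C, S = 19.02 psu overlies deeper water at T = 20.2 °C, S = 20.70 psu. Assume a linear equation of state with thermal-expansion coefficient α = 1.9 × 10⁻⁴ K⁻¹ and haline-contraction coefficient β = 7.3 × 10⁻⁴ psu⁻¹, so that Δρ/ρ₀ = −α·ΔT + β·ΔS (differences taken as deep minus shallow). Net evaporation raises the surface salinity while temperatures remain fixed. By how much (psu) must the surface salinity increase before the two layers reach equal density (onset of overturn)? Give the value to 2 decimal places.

Neutral buoyancy requires −α(T_deep − T_surf) + β(S_deep − S_surf′) = 0.
S_surf′ = S_deep − (α/β)·ΔT = 20.70 − (1.9 × 10⁻⁴/7.3 × 10⁻⁴)·(+0.5) = 20.5699 psu.
Increase required: 20.5699 − 19.02 = 1.5499 psu.

1.55 psu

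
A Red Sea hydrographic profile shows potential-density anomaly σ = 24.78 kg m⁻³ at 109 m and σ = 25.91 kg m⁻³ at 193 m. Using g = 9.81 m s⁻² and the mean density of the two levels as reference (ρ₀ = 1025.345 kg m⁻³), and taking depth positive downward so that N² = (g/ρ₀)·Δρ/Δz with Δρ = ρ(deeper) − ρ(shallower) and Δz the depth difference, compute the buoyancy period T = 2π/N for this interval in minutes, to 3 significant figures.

9.23 min

Δρ = 1025.91 − 1024.78 = 1.13 kg m⁻³ over Δz = 193 − 109 = 84 m.
N² = (9.81/1025.345) × (1.13/84) = 1.2871 × 10⁻⁴ s⁻².
N = √(1.2871 × 10⁻⁴) = 0.011345 rad s⁻¹, so T = 2π/N = 553.83 s = 9.2305 min ≈ 9.23 min.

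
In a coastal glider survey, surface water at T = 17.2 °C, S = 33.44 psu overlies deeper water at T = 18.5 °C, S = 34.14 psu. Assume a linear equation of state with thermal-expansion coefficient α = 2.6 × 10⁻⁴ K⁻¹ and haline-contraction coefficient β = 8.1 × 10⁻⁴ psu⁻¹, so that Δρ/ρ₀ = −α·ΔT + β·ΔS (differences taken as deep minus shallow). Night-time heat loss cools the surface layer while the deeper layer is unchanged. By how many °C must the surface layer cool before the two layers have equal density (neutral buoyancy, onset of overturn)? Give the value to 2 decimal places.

0.88 °C

Neutral buoyancy requires Δρ = 0, i.e. −α(T_deep − T_surf′) + β(S_deep − S_surf) = 0.
T_surf′ = T_deep − (β/α)·ΔS = 18.5 − (8.1 × 10⁻⁴/2.6 × 10⁻⁴)·(+0.70) = 16.3192 °C.
Cooling required: 17.2 − (16.3192) = 0.8808 °C.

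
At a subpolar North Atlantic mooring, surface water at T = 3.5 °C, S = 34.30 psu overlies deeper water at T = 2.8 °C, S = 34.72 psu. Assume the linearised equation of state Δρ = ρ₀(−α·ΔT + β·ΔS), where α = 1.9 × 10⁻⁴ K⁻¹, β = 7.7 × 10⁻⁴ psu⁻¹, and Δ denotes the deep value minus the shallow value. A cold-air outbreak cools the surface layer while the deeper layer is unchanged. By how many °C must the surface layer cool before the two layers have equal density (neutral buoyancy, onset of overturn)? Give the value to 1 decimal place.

Neutral buoyancy requires Δρ = 0, i.e. −α(T_deep − T_surf′) + β(S_deep − S_surf) = 0.
T_surf′ = T_deep − (β/α)·ΔS = 2.8 − (7.7 × 10⁻⁴/1.9 × 10⁻⁴)·(+0.42) = 1.098 °C.
Cooling required: 3.5 − (1.098) = 2.402 °C.

2.4 °C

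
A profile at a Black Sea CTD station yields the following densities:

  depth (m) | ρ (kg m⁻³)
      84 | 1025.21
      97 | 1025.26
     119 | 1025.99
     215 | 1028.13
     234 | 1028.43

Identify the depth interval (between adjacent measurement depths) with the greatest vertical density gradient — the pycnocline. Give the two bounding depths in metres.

Compute the density gradient over each adjacent pair:
  84–97 m: Δρ/Δz = 0.05/13 = 3.8 × 10⁻³ kg m⁻⁴
  97–119 m: Δρ/Δz = 0.73/22 = 0.033 kg m⁻⁴
  119–215 m: Δρ/Δz = 2.14/96 = 0.022 kg m⁻⁴
  215–234 m: Δρ/Δz = 0.30/19 = 0.016 kg m⁻⁴
The largest gradient is in the 97–119 m interval — the pycnocline.

97–119 m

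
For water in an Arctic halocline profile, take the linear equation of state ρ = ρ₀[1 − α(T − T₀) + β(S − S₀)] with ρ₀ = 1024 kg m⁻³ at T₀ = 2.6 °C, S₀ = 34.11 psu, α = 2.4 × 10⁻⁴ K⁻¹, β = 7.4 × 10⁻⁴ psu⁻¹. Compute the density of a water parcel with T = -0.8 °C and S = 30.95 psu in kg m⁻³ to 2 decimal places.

1022.44 kg m⁻³

T − T₀ = -3.4 K, S − S₀ = -3.16 psu.
Bracket = 1 − α·(-3.4) + β·(-3.16) = 1 + (-1.5224 × 10⁻³) = 0.9984776.
ρ = 1024 × 0.9984776 = 1022.44 kg m⁻³.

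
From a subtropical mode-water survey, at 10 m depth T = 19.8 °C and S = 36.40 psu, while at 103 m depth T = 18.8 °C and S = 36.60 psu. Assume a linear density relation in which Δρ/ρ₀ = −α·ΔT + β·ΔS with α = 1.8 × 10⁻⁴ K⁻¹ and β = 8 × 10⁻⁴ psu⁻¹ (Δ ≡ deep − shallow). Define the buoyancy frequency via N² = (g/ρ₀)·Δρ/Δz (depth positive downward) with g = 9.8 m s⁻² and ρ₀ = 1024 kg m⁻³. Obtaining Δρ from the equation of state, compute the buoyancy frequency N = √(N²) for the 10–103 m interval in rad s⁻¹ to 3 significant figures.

ΔT = -1.0 K, ΔS = +0.20 psu (deep − shallow).
Δρ/ρ₀ = −αΔT + βΔS = 1.80 × 10⁻⁴ + 1.60 × 10⁻⁴ = 3.40 × 10⁻⁴, so Δρ ≈ 0.3482 kg m⁻³.
N² = (g/ρ₀)·Δρ/Δz = g·(Δρ/ρ₀)/Δz = 9.8 × 3.40 × 10⁻⁴ / 93 = 3.5828 × 10⁻⁵ s⁻².
N = √(3.5828 × 10⁻⁵) = 5.9856 × 10⁻³ rad s⁻¹ ≈ 5.99 × 10⁻³ rad s⁻¹.

5.99 × 10⁻³ rad s⁻¹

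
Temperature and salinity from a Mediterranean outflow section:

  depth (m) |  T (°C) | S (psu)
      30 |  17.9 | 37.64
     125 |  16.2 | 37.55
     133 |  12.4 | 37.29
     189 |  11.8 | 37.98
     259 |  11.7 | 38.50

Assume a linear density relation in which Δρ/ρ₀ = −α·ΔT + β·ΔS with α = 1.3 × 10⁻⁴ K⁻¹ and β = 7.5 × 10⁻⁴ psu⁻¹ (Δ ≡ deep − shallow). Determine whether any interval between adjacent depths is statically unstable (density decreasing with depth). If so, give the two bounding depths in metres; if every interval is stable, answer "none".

none

Evaluate Δρ/ρ₀ = −αΔT + βΔS across each adjacent pair:
  30–125 m: −αΔT+βΔS = −(1.3 × 10⁻⁴)(-1.7)+(7.5 × 10⁻⁴)(-0.09) = 1.5 × 10⁻⁴ → stable
  125–133 m: −αΔT+βΔS = −(1.3 × 10⁻⁴)(-3.8)+(7.5 × 10⁻⁴)(-0.26) = 3.0 × 10⁻⁴ → stable
  133–189 m: −αΔT+βΔS = −(1.3 × 10⁻⁴)(-0.6)+(7.5 × 10⁻⁴)(+0.69) = 6.0 × 10⁻⁴ → stable
  189–259 m: −αΔT+βΔS = −(1.3 × 10⁻⁴)(-0.1)+(7.5 × 10⁻⁴)(+0.52) = 4.0 × 10⁻⁴ → stable
Every interval has Δρ > 0: the column is stably stratified throughout.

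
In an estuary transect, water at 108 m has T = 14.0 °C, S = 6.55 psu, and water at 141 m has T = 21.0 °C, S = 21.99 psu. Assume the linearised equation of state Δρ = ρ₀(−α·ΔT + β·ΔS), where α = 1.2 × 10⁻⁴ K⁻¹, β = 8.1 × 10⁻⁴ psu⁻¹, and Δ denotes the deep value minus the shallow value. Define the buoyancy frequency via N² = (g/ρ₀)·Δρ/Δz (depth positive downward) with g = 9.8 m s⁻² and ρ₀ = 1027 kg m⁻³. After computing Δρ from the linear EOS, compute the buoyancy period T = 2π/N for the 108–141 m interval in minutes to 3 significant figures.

1.78 min

ΔT = +7.0 K, ΔS = +15.44 psu (deep − shallow).
Δρ/ρ₀ = −αΔT + βΔS = -8.40 × 10⁻⁴ + 0.0125064 = 0.0116664, so Δρ ≈ 11.98 kg m⁻³.
N² = (g/ρ₀)·Δρ/Δz = g·(Δρ/ρ₀)/Δz = 9.8 × 0.0116664 / 33 = 3.4646 × 10⁻³ s⁻².
N = √(3.4646 × 10⁻³) = 0.058861 rad s⁻¹ → T = 2π/N = 106.75 s = 1.7792 min ≈ 1.78 min.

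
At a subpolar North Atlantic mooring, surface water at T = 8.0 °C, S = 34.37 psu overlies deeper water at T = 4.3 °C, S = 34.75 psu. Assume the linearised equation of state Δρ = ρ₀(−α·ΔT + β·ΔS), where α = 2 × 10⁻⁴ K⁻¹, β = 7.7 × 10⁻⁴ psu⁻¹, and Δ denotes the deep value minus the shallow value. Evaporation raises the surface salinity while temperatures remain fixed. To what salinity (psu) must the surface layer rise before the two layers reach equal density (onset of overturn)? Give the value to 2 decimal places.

Neutral buoyancy requires −α(T_deep − T_surf) + β(S_deep − S_surf′) = 0.
S_surf′ = S_deep − (α/β)·ΔT = 34.75 − (2 × 10⁻⁴/7.7 × 10⁻⁴)·(-3.7) = 35.7110 psu.
Increase required: 35.7110 − 34.37 = 1.3410 psu.

35.71 psu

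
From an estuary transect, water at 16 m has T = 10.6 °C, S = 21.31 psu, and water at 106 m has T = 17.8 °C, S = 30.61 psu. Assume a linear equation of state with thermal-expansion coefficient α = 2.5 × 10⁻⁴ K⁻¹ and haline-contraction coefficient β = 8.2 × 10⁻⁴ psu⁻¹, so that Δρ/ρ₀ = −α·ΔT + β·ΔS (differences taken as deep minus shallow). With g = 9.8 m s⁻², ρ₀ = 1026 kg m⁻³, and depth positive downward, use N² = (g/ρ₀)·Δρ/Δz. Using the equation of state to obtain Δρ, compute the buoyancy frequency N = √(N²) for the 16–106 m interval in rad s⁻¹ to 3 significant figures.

ΔT = +7.2 K, ΔS = +9.30 psu (deep − shallow).
Δρ/ρ₀ = −αΔT + βΔS = -1.80 × 10⁻³ + 7.626 × 10⁻³ = 5.826 × 10⁻³, so Δρ ≈ 5.977 kg m⁻³.
N² = (g/ρ₀)·Δρ/Δz = g·(Δρ/ρ₀)/Δz = 9.8 × 5.826 × 10⁻³ / 90 = 6.3439 × 10⁻⁴ s⁻².
N = √(6.3439 × 10⁻⁴) = 0.025187 rad s⁻¹ ≈ 0.0252 rad s⁻¹.

0.0252 rad s⁻¹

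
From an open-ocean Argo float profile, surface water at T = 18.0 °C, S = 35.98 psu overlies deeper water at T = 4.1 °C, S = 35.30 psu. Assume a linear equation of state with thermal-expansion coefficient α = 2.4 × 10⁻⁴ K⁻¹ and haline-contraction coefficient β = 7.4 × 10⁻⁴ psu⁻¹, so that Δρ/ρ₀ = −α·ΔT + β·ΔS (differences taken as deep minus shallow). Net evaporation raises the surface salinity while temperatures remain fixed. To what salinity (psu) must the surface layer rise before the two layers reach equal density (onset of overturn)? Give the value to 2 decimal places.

Neutral buoyancy requires −α(T_deep − T_surf) + β(S_deep − S_surf′) = 0.
S_surf′ = S_deep − (α/β)·ΔT = 35.30 − (2.4 × 10⁻⁴/7.4 × 10⁻⁴)·(-13.9) = 39.8081 psu.
Increase required: 39.8081 − 35.98 = 3.8281 psu.

39.81 psu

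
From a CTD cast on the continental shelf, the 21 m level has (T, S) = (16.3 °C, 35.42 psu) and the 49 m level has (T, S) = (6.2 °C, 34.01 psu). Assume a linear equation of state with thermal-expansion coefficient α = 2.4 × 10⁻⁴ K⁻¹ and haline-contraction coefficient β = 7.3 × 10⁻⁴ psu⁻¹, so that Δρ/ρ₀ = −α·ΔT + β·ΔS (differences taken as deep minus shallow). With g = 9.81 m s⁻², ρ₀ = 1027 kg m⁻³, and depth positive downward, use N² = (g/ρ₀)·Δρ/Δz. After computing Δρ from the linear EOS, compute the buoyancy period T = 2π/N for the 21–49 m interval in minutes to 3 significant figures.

ΔT = -10.1 K, ΔS = -1.41 psu (deep − shallow).
Δρ/ρ₀ = −αΔT + βΔS = 2.424 × 10⁻³ − 1.0293 × 10⁻³ = 1.3947 × 10⁻³, so Δρ ≈ 1.432 kg m⁻³.
N² = (g/ρ₀)·Δρ/Δz = g·(Δρ/ρ₀)/Δz = 9.81 × 1.3947 × 10⁻³ / 28 = 4.8864 × 10⁻⁴ s⁻².
N = √(4.8864 × 10⁻⁴) = 0.022105 rad s⁻¹ → T = 2π/N = 284.24 s = 4.7373 min ≈ 4.74 min.

4.74 min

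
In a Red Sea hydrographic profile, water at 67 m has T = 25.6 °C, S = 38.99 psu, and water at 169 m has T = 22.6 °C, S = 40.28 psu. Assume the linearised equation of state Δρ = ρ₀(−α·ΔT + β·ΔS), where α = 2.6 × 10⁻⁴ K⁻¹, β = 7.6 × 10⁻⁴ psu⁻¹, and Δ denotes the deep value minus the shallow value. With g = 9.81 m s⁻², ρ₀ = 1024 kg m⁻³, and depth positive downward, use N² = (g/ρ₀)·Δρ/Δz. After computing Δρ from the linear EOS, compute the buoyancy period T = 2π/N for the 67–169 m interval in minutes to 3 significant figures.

ΔT = -3.0 K, ΔS = +1.29 psu (deep − shallow).
Δρ/ρ₀ = −αΔT + βΔS = 7.80 × 10⁻⁴ + 9.804 × 10⁻⁴ = 1.7604 × 10⁻³, so Δρ ≈ 1.803 kg m⁻³.
N² = (g/ρ₀)·Δρ/Δz = g·(Δρ/ρ₀)/Δz = 9.81 × 1.7604 × 10⁻³ / 102 = 1.6931 × 10⁻⁴ s⁻².
N = √(1.6931 × 10⁻⁴) = 0.013012 rad s⁻¹ → T = 2π/N = 482.88 s = 8.0480 min ≈ 8.05 min.

8.05 min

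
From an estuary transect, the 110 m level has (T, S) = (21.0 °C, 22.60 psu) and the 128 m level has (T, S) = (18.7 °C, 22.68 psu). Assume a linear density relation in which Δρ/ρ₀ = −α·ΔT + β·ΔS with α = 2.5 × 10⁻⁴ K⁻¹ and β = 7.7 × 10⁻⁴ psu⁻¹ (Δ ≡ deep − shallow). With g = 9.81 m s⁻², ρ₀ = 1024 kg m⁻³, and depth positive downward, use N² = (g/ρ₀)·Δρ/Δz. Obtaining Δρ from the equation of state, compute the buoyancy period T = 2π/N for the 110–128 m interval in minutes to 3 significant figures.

ΔT = -2.3 K, ΔS = +0.08 psu (deep − shallow).
Δρ/ρ₀ = −αΔT + βΔS = 5.75 × 10⁻⁴ + 6.16 × 10⁻⁵ = 6.366 × 10⁻⁴, so Δρ ≈ 0.6519 kg m⁻³.
N² = (g/ρ₀)·Δρ/Δz = g·(Δρ/ρ₀)/Δz = 9.81 × 6.366 × 10⁻⁴ / 18 = 3.4695 × 10⁻⁴ s⁻².
N = √(3.4695 × 10⁻⁴) = 0.018627 rad s⁻¹ → T = 2π/N = 337.32 s = 5.6220 min ≈ 5.62 min.

5.62 min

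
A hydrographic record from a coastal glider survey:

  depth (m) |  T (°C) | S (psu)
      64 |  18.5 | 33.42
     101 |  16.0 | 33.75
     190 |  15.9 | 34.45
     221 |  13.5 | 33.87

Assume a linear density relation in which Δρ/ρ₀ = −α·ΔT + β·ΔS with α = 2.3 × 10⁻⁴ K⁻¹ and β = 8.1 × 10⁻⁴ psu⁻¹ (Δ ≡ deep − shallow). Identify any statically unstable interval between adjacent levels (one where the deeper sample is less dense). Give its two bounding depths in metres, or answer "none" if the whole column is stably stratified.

Evaluate Δρ/ρ₀ = −αΔT + βΔS across each adjacent pair:
  64–101 m: −αΔT+βΔS = −(2.3 × 10⁻⁴)(-2.5)+(8.1 × 10⁻⁴)(+0.33) = 8.4 × 10⁻⁴ → stable
  101–190 m: −αΔT+βΔS = −(2.3 × 10⁻⁴)(-0.1)+(8.1 × 10⁻⁴)(+0.70) = 5.9 × 10⁻⁴ → stable
  190–221 m: −αΔT+βΔS = −(2.3 × 10⁻⁴)(-2.4)+(8.1 × 10⁻⁴)(-0.58) = 8.2 × 10⁻⁵ → stable
Every interval has Δρ > 0: the column is stably stratified throughout.

none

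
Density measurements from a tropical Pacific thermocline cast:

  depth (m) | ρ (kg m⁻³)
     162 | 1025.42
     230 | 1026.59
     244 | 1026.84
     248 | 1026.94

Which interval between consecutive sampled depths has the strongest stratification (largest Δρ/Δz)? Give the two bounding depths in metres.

Compute the density gradient over each adjacent pair:
  162–230 m: Δρ/Δz = 1.17/68 = 0.017 kg m⁻⁴
  230–244 m: Δρ/Δz = 0.25/14 = 0.018 kg m⁻⁴
  244–248 m: Δρ/Δz = 0.10/4 = 0.025 kg m⁻⁴
The largest gradient is in the 244–248 m interval — the pycnocline.

244–248 m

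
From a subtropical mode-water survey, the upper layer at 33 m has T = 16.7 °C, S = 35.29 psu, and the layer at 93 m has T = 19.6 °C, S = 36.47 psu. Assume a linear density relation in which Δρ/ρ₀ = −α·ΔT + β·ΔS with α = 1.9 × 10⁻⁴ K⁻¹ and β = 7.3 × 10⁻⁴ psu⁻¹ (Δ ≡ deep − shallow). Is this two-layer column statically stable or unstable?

ΔT = 19.6 − 16.7 = +2.9 K and ΔS = 36.47 − 35.29 = +1.18 psu (deep − shallow).
−αΔT = -5.51 × 10⁻⁴; βΔS = 8.614 × 10⁻⁴; sum Δρ/ρ₀ = 3.104 × 10⁻⁴.
Δρ/ρ₀ > 0, so Δρ > 0: deeper water is denser → statically stable.

stable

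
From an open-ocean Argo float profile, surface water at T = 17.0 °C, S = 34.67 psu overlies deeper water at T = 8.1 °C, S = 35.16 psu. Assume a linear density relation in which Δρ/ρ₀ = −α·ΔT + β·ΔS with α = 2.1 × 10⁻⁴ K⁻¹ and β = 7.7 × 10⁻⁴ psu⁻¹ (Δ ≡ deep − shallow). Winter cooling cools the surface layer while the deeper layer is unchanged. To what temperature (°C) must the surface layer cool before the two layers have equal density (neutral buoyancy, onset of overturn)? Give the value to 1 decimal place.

6.3 °C

Neutral buoyancy requires Δρ = 0, i.e. −α(T_deep − T_surf′) + β(S_deep − S_surf) = 0.
T_surf′ = T_deep − (β/α)·ΔS = 8.1 − (7.7 × 10⁻⁴/2.1 × 10⁻⁴)·(+0.49) = 6.303 °C.
Cooling required: 17.0 − (6.303) = 10.697 °C.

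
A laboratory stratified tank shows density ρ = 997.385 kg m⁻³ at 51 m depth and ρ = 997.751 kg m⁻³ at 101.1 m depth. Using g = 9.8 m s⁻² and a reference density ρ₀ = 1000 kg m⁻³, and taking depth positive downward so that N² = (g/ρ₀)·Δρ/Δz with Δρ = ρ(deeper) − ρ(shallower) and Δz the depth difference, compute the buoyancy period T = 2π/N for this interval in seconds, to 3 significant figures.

Δρ = 997.751 − 997.385 = 0.366 kg m⁻³ over Δz = 101.1 − 51 = 50.1 m.
N² = (9.8/1000) × (0.366/50.1) = 7.1593 × 10⁻⁵ s⁻².
N = √(7.1593 × 10⁻⁵) = 8.4613 × 10⁻³ rad s⁻¹, so T = 2π/N = 742.58 s ≈ 743 s.

743 s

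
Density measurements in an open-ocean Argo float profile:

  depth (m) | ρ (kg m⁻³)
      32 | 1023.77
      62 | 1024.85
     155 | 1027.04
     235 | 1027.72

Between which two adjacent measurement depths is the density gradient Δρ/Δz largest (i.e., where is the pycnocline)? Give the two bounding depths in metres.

32–62 m

Compute the density gradient over each adjacent pair:
  32–62 m: Δρ/Δz = 1.08/30 = 0.036 kg m⁻⁴
  62–155 m: Δρ/Δz = 2.19/93 = 0.024 kg m⁻⁴
  155–235 m: Δρ/Δz = 0.68/80 = 8.5 × 10⁻³ kg m⁻⁴
The largest gradient is in the 32–62 m interval — the pycnocline.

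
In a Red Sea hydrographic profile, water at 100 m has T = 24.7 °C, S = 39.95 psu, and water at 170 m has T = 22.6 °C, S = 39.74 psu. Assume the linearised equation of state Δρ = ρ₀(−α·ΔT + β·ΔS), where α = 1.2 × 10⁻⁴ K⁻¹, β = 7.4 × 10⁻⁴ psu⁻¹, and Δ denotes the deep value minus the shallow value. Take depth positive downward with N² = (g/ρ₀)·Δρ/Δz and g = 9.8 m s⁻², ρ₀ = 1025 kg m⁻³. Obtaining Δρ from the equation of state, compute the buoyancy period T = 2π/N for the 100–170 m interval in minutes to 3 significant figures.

ΔT = -2.1 K, ΔS = -0.21 psu (deep − shallow).
Δρ/ρ₀ = −αΔT + βΔS = 2.52 × 10⁻⁴ − 1.554 × 10⁻⁴ = 9.66 × 10⁻⁵, so Δρ ≈ 0.09902 kg m⁻³.
N² = (g/ρ₀)·Δρ/Δz = g·(Δρ/ρ₀)/Δz = 9.8 × 9.66 × 10⁻⁵ / 70 = 1.3524 × 10⁻⁵ s⁻².
N = √(1.3524 × 10⁻⁵) = 3.6775 × 10⁻³ rad s⁻¹ → T = 2π/N = 1.7085 × 10³ s = 28.475 min ≈ 28.5 min.

28.5 min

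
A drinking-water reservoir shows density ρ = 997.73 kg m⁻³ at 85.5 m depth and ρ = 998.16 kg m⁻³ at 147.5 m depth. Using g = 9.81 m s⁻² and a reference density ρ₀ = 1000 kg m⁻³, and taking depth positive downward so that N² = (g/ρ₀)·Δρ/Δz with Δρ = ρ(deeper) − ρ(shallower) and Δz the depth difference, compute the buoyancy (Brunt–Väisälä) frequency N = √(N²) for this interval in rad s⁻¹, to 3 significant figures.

Δρ = 998.16 − 997.73 = 0.43 kg m⁻³ over Δz = 147.5 − 85.5 = 62 m.
N² = (9.81/1000) × (0.43/62) = 6.8037 × 10⁻⁵ s⁻².
N = √(6.8037 × 10⁻⁵) = 8.2485 × 10⁻³ rad s⁻¹ ≈ 8.25 × 10⁻³ rad s⁻¹.
A positive N² confirms static stability across the interval.

8.25 × 10⁻³ rad s⁻¹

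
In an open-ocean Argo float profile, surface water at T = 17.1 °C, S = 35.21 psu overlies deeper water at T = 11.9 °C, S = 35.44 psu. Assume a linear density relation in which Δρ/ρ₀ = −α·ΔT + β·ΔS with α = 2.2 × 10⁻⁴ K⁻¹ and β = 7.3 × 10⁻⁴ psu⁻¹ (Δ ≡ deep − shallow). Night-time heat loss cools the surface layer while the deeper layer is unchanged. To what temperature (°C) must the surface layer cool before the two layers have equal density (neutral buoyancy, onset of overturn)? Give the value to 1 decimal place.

Neutral buoyancy requires Δρ = 0, i.e. −α(T_deep − T_surf′) + β(S_deep − S_surf) = 0.
T_surf′ = T_deep − (β/α)·ΔS = 11.9 − (7.3 × 10⁻⁴/2.2 × 10⁻⁴)·(+0.23) = 11.137 °C.
Cooling required: 17.1 − (11.137) = 5.963 °C.

11.1 °C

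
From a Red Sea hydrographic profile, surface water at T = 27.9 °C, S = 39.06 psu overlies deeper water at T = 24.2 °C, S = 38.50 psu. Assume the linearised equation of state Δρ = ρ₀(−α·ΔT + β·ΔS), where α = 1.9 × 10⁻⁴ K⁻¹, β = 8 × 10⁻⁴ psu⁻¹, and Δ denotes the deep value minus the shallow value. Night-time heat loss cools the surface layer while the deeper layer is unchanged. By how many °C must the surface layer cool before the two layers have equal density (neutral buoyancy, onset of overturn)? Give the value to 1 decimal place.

1.3 °C

Neutral buoyancy requires Δρ = 0, i.e. −α(T_deep − T_surf′) + β(S_deep − S_surf) = 0.
T_surf′ = T_deep − (β/α)·ΔS = 24.2 − (8 × 10⁻⁴/1.9 × 10⁻⁴)·(-0.56) = 26.558 °C.
Cooling required: 27.9 − (26.558) = 1.342 °C.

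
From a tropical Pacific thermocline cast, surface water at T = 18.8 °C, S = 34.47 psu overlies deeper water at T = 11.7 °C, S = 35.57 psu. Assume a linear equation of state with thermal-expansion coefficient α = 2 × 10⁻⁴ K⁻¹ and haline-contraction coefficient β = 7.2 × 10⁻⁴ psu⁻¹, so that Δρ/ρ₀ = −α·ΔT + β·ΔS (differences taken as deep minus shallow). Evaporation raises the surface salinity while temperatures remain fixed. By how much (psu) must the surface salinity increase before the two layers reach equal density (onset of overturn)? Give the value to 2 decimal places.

Neutral buoyancy requires −α(T_deep − T_surf) + β(S_deep − S_surf′) = 0.
S_surf′ = S_deep − (α/β)·ΔT = 35.57 − (2 × 10⁻⁴/7.2 × 10⁻⁴)·(-7.1) = 37.5422 psu.
Increase required: 37.5422 − 34.47 = 3.0722 psu.

3.07 psu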